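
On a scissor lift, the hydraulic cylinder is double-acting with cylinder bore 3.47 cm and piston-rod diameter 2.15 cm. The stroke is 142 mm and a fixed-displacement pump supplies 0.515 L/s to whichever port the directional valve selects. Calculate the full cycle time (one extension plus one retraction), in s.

t ≈ 0.421 s

Cap-side area A_cap = π/4 × (3.47 cm)² = 9.457 cm^2
Rod-side annular area A_ann = π/4 × (3.47² − 2.15²) = 5.826 cm^2
t_ext = A_cap·L/Q = 0.2608 s
t_ret = A_ann·L/Q = 0.1607 s
t_cycle = t_ext + t_ret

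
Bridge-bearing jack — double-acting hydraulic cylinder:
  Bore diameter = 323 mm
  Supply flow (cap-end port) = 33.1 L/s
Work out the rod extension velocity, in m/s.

v ≈ 0.404 m/s

Cap-side area A_cap = π/4 × (323 mm)² = 81940 mm^2
v = Q / A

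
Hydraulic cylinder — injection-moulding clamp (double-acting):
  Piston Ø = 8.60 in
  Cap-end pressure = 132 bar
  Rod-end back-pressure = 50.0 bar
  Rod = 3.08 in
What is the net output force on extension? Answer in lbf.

Cap-side area A_cap = π/4 × (8.60 in)² = 58.09 in^2
Rod-side annular area A_ann = π/4 × (8.60² − 3.08²) = 50.64 in^2
Net thrust = P_cap·A_cap − P_rod·A_ann = 1.112e5 lbf − 36720 lbf

F ≈ 74500 lbf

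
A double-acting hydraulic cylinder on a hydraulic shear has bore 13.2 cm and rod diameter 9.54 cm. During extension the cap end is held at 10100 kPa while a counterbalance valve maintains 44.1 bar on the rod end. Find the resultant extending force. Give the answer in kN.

F ≈ 109 kN

Cap-side area A_cap = π/4 × (13.2 cm)² = 136.8 cm^2
Rod-side annular area A_ann = π/4 × (13.2² − 9.54²) = 65.37 cm^2
Net thrust = P_cap·A_cap − P_rod·A_ann = 138.2 kN − 28.83 kN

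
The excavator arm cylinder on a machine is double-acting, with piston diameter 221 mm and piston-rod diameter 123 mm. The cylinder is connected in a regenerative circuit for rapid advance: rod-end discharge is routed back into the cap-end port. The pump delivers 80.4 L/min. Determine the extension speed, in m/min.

In regeneration the rod-end outflow joins the pump flow into the cap end, so the net volume the pump must supply per unit advance equals the rod cross-section area.
Rod cross-section A_rod = π/4 × (123 mm)² = 11880 mm^2
v = Q_pump / A_rod

v ≈ 6.77 m/min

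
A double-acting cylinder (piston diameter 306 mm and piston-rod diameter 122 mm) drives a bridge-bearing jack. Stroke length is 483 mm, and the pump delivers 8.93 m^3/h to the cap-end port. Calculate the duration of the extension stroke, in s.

t ≈ 14.3 s

Cap-side area A_cap = π/4 × (306 mm)² = 73540 mm^2
Swept volume V = A × L; t = V / Q = A·L / Q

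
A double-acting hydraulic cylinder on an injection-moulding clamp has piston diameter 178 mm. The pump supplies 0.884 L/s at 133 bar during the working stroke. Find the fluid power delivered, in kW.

W ≈ 11.8 kW

Hydraulic power = P × Q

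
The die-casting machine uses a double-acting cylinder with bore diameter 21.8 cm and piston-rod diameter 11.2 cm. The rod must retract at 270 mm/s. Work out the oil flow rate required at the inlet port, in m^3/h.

Rod-side annular area A_ann = π/4 × (21.8² − 11.2²) = 274.7 cm^2
Q = A × v

Q ≈ 26.7 m^3/h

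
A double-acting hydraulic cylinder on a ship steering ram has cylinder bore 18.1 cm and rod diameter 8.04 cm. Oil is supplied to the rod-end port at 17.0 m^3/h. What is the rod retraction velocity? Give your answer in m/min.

Rod-side annular area A_ann = π/4 × (18.1² − 8.04²) = 206.5 cm^2
Flow into the rod-end port fills the annular volume.
v = Q / A

v ≈ 13.7 m/min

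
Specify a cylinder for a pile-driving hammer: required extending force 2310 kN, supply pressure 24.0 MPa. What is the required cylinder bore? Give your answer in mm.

D ≈ 350 mm

Extension force acts on the full piston face: F = P × (π/4)D².
D = √(4F / (πP)) = √(4 × 2310 kN / (π × 24.0 MPa))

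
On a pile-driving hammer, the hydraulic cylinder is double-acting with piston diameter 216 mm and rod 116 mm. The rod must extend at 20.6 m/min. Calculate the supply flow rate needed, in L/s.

Cap-side area A_cap = π/4 × (216 mm)² = 36640 mm^2
Q = A × v

Q ≈ 12.6 L/s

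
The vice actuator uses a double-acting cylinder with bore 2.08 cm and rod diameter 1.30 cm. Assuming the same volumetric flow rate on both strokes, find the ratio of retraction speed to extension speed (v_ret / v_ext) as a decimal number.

v_ret/v_ext ≈ 1.64

Cap-side area A_cap = π/4 × (2.08 cm)² = 3.398 cm^2
Rod-side annular area A_ann = π/4 × (2.08² − 1.30²) = 2.071 cm^2
For equal Q, v ∝ 1/A, so v_ret/v_ext = A_cap/A_ann.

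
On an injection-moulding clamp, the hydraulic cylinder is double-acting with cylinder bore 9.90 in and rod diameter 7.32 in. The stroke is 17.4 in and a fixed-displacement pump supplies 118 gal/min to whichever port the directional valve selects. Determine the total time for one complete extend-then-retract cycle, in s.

Cap-side area A_cap = π/4 × (9.90 in)² = 76.98 in^2
Rod-side annular area A_ann = π/4 × (9.90² − 7.32²) = 34.89 in^2
t_ext = A_cap·L/Q = 2.948 s
t_ret = A_ann·L/Q = 1.336 s
t_cycle = t_ext + t_ret

t ≈ 4.28 s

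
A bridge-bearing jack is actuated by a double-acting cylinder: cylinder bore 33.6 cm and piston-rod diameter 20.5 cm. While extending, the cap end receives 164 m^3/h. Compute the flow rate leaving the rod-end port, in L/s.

Q_out ≈ 28.6 L/s

Cap-side area A_cap = π/4 × (33.6 cm)² = 886.7 cm^2
Rod-side annular area A_ann = π/4 × (33.6² − 20.5²) = 556.6 cm^2
Piston speed v = Q_in/A_cap; rod-end outflow Q_out = v × A_ann = Q_in × A_ann/A_cap.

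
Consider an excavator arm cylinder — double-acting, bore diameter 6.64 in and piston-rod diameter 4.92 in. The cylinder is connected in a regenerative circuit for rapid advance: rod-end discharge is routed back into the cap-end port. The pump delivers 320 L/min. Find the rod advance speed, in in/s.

In regeneration the rod-end outflow joins the pump flow into the cap end, so the net volume the pump must supply per unit advance equals the rod cross-section area.
Rod cross-section A_rod = π/4 × (4.92 in)² = 19.01 in^2
v = Q_pump / A_rod

v ≈ 17.1 in/s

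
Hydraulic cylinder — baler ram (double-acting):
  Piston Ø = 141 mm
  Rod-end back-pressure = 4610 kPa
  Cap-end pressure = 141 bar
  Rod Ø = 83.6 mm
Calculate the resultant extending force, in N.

F ≈ 1.73e5 N

Cap-side area A_cap = π/4 × (141 mm)² = 15610 mm^2
Rod-side annular area A_ann = π/4 × (141² − 83.6²) = 10130 mm^2
Net thrust = P_cap·A_cap − P_rod·A_ann = 2.202e5 N − 46680 N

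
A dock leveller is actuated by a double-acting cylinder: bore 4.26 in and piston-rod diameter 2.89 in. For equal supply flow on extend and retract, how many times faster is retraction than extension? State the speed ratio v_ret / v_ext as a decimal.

Cap-side area A_cap = π/4 × (4.26 in)² = 14.25 in^2
Rod-side annular area A_ann = π/4 × (4.26² − 2.89²) = 7.693 in^2
For equal Q, v ∝ 1/A, so v_ret/v_ext = A_cap/A_ann.

v_ret/v_ext ≈ 1.85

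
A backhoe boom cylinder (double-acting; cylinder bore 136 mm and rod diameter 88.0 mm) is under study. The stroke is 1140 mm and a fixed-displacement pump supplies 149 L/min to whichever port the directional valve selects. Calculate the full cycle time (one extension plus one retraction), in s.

Cap-side area A_cap = π/4 × (136 mm)² = 14530 mm^2
Rod-side annular area A_ann = π/4 × (136² − 88.0²) = 8445 mm^2
t_ext = A_cap·L/Q = 6.669 s
t_ret = A_ann·L/Q = 3.877 s
t_cycle = t_ext + t_ret

t ≈ 10.5 s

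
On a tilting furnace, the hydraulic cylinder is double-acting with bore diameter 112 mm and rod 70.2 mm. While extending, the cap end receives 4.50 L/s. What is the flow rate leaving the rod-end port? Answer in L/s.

Q_out ≈ 2.73 L/s

Cap-side area A_cap = π/4 × (112 mm)² = 9852 mm^2
Rod-side annular area A_ann = π/4 × (112² − 70.2²) = 5982 mm^2
Piston speed v = Q_in/A_cap; rod-end outflow Q_out = v × A_ann = Q_in × A_ann/A_cap.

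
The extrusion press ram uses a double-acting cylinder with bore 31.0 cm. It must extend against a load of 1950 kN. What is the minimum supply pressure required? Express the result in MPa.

P ≈ 25.8 MPa

Cap-side area A_cap = π/4 × (31.0 cm)² = 754.8 cm^2
P = F / A = 1950 kN / A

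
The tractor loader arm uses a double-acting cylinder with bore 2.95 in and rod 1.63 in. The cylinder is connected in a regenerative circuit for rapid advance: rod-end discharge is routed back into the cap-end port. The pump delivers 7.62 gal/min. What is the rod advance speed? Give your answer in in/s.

In regeneration the rod-end outflow joins the pump flow into the cap end, so the net volume the pump must supply per unit advance equals the rod cross-section area.
Rod cross-section A_rod = π/4 × (1.63 in)² = 2.087 in^2
v = Q_pump / A_rod

v ≈ 14.1 in/s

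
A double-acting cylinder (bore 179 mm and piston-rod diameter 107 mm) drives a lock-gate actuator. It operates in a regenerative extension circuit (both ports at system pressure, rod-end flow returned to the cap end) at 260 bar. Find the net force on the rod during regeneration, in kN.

With equal pressure on both faces, forces on the annular region cancel; the net push is pressure × rod cross-section.
Rod cross-section A_rod = π/4 × (107 mm)² = 8992 mm^2
F = P × A_rod

F ≈ 234 kN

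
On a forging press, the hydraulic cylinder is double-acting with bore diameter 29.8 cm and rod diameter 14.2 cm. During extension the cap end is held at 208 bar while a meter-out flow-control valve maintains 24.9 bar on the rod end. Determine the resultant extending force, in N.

Cap-side area A_cap = π/4 × (29.8 cm)² = 697.5 cm^2
Rod-side annular area A_ann = π/4 × (29.8² − 14.2²) = 539.1 cm^2
Net thrust = P_cap·A_cap − P_rod·A_ann = 1.451e6 N − 1.342e5 N

F ≈ 1.32e6 N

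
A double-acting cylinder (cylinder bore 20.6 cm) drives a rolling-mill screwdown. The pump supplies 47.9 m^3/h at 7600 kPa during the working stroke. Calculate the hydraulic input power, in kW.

W ≈ 101 kW

Hydraulic power = P × Q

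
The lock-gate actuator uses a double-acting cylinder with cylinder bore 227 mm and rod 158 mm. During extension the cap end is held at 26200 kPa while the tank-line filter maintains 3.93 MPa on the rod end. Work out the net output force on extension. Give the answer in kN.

Cap-side area A_cap = π/4 × (227 mm)² = 40470 mm^2
Rod-side annular area A_ann = π/4 × (227² − 158²) = 20860 mm^2
Net thrust = P_cap·A_cap − P_rod·A_ann = 1060 kN − 82.00 kN

F ≈ 978 kN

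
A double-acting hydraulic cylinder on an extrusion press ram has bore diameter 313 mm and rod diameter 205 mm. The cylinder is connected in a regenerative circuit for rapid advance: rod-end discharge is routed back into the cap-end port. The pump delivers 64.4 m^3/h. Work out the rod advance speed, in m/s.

v ≈ 0.542 m/s

In regeneration the rod-end outflow joins the pump flow into the cap end, so the net volume the pump must supply per unit advance equals the rod cross-section area.
Rod cross-section A_rod = π/4 × (205 mm)² = 33010 mm^2
v = Q_pump / A_rod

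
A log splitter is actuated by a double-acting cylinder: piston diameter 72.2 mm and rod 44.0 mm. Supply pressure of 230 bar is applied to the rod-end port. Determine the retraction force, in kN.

F ≈ 59.2 kN

Rod-side annular area A_ann = π/4 × (72.2² − 44.0²) = 2574 mm^2
On retraction the pressure acts on the annular area (bore minus rod).
F = P × A_ann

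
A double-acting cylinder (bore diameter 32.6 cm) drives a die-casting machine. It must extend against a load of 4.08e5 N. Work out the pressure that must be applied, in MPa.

Cap-side area A_cap = π/4 × (32.6 cm)² = 834.7 cm^2
P = F / A = 4.08e5 N / A

P ≈ 4.89 MPa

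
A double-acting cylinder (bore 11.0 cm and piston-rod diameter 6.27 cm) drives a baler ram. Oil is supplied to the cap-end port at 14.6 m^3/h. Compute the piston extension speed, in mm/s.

v ≈ 427 mm/s

Cap-side area A_cap = π/4 × (11.0 cm)² = 95.03 cm^2
v = Q / A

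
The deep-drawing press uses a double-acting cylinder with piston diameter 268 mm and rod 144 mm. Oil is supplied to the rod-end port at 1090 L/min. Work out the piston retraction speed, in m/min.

Rod-side annular area A_ann = π/4 × (268² − 144²) = 40120 mm^2
Flow into the rod-end port fills the annular volume.
v = Q / A

v ≈ 27.2 m/min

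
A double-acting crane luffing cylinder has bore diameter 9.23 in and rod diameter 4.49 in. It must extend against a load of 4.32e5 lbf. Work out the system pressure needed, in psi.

P ≈ 6460 psi

Cap-side area A_cap = π/4 × (9.23 in)² = 66.91 in^2
P = F / A = 4.32e5 lbf / A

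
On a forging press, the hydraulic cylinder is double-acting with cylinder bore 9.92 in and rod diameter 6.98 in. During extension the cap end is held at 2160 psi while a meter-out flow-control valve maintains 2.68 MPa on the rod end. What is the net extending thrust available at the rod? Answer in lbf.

F ≈ 1.52e5 lbf

Cap-side area A_cap = π/4 × (9.92 in)² = 77.29 in^2
Rod-side annular area A_ann = π/4 × (9.92² − 6.98²) = 39.02 in^2
Net thrust = P_cap·A_cap − P_rod·A_ann = 1.669e5 lbf − 15170 lbf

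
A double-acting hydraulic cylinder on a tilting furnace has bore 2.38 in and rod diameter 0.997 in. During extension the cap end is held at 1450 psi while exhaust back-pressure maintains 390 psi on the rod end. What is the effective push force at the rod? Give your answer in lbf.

Cap-side area A_cap = π/4 × (2.38 in)² = 4.449 in^2
Rod-side annular area A_ann = π/4 × (2.38² − 0.997²) = 3.668 in^2
Net thrust = P_cap·A_cap − P_rod·A_ann = 6451 lbf − 1431 lbf

F ≈ 5020 lbf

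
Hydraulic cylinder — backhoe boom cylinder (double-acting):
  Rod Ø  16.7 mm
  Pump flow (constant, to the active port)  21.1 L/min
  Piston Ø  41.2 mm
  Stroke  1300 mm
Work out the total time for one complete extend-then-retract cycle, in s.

t ≈ 9.05 s

Cap-side area A_cap = π/4 × (41.2 mm)² = 1333 mm^2
Rod-side annular area A_ann = π/4 × (41.2² − 16.7²) = 1114 mm^2
t_ext = A_cap·L/Q = 4.928 s
t_ret = A_ann·L/Q = 4.119 s
t_cycle = t_ext + t_ret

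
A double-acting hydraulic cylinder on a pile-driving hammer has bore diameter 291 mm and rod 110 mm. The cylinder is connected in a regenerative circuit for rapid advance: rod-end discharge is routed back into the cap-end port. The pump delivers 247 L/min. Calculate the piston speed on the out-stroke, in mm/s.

In regeneration the rod-end outflow joins the pump flow into the cap end, so the net volume the pump must supply per unit advance equals the rod cross-section area.
Rod cross-section A_rod = π/4 × (110 mm)² = 9503 mm^2
v = Q_pump / A_rod

v ≈ 433 mm/s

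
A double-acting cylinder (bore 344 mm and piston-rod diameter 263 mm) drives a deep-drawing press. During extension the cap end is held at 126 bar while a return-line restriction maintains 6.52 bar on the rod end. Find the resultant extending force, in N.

F ≈ 1.15e6 N

Cap-side area A_cap = π/4 × (344 mm)² = 92940 mm^2
Rod-side annular area A_ann = π/4 × (344² − 263²) = 38620 mm^2
Net thrust = P_cap·A_cap − P_rod·A_ann = 1.171e6 N − 25180 N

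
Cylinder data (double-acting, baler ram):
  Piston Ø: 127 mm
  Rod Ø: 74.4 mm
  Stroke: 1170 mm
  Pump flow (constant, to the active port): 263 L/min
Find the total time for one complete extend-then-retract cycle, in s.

t ≈ 5.60 s

Cap-side area A_cap = π/4 × (127 mm)² = 12670 mm^2
Rod-side annular area A_ann = π/4 × (127² − 74.4²) = 8320 mm^2
t_ext = A_cap·L/Q = 3.381 s
t_ret = A_ann·L/Q = 2.221 s
t_cycle = t_ext + t_ret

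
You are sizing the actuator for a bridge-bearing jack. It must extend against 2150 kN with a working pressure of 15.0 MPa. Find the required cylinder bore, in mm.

D ≈ 427 mm

Extension force acts on the full piston face: F = P × (π/4)D².
D = √(4F / (πP)) = √(4 × 2150 kN / (π × 15.0 MPa))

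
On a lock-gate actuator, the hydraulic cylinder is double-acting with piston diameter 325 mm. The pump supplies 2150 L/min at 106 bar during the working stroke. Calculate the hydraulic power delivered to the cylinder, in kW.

W ≈ 380 kW

Hydraulic power = P × Q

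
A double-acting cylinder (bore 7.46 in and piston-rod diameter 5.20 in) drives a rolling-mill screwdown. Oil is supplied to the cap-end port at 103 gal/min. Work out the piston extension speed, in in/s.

v ≈ 9.07 in/s

Cap-side area A_cap = π/4 × (7.46 in)² = 43.71 in^2
v = Q / A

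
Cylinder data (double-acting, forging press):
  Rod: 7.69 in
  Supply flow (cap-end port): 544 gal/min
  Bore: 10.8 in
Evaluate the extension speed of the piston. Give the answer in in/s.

v ≈ 22.9 in/s

Cap-side area A_cap = π/4 × (10.8 in)² = 91.61 in^2
v = Q / A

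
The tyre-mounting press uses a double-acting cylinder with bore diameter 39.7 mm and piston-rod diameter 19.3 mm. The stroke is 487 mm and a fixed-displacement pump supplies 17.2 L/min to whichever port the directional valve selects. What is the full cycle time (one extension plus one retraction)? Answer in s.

Cap-side area A_cap = π/4 × (39.7 mm)² = 1238 mm^2
Rod-side annular area A_ann = π/4 × (39.7² − 19.3²) = 945.3 mm^2
t_ext = A_cap·L/Q = 2.103 s
t_ret = A_ann·L/Q = 1.606 s
t_cycle = t_ext + t_ret

t ≈ 3.71 s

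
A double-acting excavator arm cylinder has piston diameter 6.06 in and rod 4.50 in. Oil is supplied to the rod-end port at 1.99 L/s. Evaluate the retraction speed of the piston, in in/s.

v ≈ 9.39 in/s

Rod-side annular area A_ann = π/4 × (6.06² − 4.50²) = 12.94 in^2
Flow into the rod-end port fills the annular volume.
v = Q / A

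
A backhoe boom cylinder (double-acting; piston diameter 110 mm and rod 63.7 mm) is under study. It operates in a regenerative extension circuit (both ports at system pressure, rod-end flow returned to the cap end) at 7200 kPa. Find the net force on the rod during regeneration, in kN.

With equal pressure on both faces, forces on the annular region cancel; the net push is pressure × rod cross-section.
Rod cross-section A_rod = π/4 × (63.7 mm)² = 3187 mm^2
F = P × A_rod

F ≈ 22.9 kN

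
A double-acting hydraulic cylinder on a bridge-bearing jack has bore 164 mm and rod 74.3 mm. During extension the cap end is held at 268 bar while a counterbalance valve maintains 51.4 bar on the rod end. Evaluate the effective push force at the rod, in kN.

F ≈ 480 kN

Cap-side area A_cap = π/4 × (164 mm)² = 21120 mm^2
Rod-side annular area A_ann = π/4 × (164² − 74.3²) = 16790 mm^2
Net thrust = P_cap·A_cap − P_rod·A_ann = 566.1 kN − 86.29 kN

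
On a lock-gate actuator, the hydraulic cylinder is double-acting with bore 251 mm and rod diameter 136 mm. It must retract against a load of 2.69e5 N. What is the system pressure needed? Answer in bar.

P ≈ 77.0 bar

Rod-side annular area A_ann = π/4 × (251² − 136²) = 34950 mm^2
Retraction: pressure acts on the annular area.
P = F / A = 2.69e5 N / A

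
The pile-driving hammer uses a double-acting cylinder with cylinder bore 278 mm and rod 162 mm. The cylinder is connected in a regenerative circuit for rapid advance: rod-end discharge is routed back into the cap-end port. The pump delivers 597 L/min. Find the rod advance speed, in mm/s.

v ≈ 483 mm/s

In regeneration the rod-end outflow joins the pump flow into the cap end, so the net volume the pump must supply per unit advance equals the rod cross-section area.
Rod cross-section A_rod = π/4 × (162 mm)² = 20610 mm^2
v = Q_pump / A_rod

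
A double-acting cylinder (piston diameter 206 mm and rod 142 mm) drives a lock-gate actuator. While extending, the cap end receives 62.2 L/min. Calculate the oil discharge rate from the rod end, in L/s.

Q_out ≈ 0.544 L/s

Cap-side area A_cap = π/4 × (206 mm)² = 33330 mm^2
Rod-side annular area A_ann = π/4 × (206² − 142²) = 17490 mm^2
Piston speed v = Q_in/A_cap; rod-end outflow Q_out = v × A_ann = Q_in × A_ann/A_cap.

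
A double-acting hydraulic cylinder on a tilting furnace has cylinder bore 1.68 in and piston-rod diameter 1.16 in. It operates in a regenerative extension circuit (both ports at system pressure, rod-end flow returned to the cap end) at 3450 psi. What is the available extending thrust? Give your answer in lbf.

With equal pressure on both faces, forces on the annular region cancel; the net push is pressure × rod cross-section.
Rod cross-section A_rod = π/4 × (1.16 in)² = 1.057 in^2
F = P × A_rod

F ≈ 3650 lbf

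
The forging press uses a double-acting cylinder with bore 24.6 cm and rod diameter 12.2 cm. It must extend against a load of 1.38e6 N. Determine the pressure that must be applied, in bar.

P ≈ 290 bar

Cap-side area A_cap = π/4 × (24.6 cm)² = 475.3 cm^2
P = F / A = 1.38e6 N / A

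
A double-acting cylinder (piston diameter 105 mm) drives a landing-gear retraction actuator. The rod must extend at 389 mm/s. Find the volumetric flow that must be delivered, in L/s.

Q ≈ 3.37 L/s

Cap-side area A_cap = π/4 × (105 mm)² = 8659 mm^2
Q = A × v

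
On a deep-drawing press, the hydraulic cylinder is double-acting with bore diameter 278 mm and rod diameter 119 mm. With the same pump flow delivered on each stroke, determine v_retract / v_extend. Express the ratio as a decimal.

v_ret/v_ext ≈ 1.22

Cap-side area A_cap = π/4 × (278 mm)² = 60700 mm^2
Rod-side annular area A_ann = π/4 × (278² − 119²) = 49580 mm^2
For equal Q, v ∝ 1/A, so v_ret/v_ext = A_cap/A_ann.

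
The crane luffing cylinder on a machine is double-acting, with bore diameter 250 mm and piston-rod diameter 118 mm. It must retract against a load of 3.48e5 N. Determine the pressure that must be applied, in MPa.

Rod-side annular area A_ann = π/4 × (250² − 118²) = 38150 mm^2
Retraction: pressure acts on the annular area.
P = F / A = 3.48e5 N / A

P ≈ 9.12 MPa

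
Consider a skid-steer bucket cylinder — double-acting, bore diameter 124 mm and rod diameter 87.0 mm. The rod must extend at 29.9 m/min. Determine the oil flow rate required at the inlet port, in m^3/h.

Cap-side area A_cap = π/4 × (124 mm)² = 12080 mm^2
Q = A × v

Q ≈ 21.7 m^3/h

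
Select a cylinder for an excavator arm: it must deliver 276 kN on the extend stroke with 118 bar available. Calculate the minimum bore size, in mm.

D ≈ 173 mm

Extension force acts on the full piston face: F = P × (π/4)D².
D = √(4F / (πP)) = √(4 × 276 kN / (π × 118 bar))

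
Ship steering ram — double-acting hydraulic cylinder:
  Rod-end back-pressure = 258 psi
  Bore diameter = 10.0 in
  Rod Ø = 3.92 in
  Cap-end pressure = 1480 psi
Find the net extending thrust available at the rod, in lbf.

Cap-side area A_cap = π/4 × (10.0 in)² = 78.54 in^2
Rod-side annular area A_ann = π/4 × (10.0² − 3.92²) = 66.47 in^2
Net thrust = P_cap·A_cap − P_rod·A_ann = 1.162e5 lbf − 17150 lbf

F ≈ 99100 lbf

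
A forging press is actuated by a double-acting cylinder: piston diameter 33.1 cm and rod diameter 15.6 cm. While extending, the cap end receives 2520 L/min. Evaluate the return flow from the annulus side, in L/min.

Cap-side area A_cap = π/4 × (33.1 cm)² = 860.5 cm^2
Rod-side annular area A_ann = π/4 × (33.1² − 15.6²) = 669.4 cm^2
Piston speed v = Q_in/A_cap; rod-end outflow Q_out = v × A_ann = Q_in × A_ann/A_cap.

Q_out ≈ 1960 L/min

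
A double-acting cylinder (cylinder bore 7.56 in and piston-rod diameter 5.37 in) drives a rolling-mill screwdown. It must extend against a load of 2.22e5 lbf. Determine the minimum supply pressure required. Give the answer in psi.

P ≈ 4950 psi

Cap-side area A_cap = π/4 × (7.56 in)² = 44.89 in^2
P = F / A = 2.22e5 lbf / A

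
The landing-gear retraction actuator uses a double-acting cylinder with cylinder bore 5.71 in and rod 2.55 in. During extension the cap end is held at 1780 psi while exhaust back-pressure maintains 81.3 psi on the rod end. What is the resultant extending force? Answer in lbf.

Cap-side area A_cap = π/4 × (5.71 in)² = 25.61 in^2
Rod-side annular area A_ann = π/4 × (5.71² − 2.55²) = 20.50 in^2
Net thrust = P_cap·A_cap − P_rod·A_ann = 45580 lbf − 1667 lbf

F ≈ 43900 lbf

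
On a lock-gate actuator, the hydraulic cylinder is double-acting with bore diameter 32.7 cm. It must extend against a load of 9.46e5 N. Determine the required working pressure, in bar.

P ≈ 113 bar

Cap-side area A_cap = π/4 × (32.7 cm)² = 839.8 cm^2
P = F / A = 9.46e5 N / A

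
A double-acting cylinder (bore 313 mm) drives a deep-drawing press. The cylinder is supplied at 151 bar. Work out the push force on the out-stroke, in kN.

Cap-side area A_cap = π/4 × (313 mm)² = 76940 mm^2
F = P × A_cap = 151 bar × A_cap

F ≈ 1160 kN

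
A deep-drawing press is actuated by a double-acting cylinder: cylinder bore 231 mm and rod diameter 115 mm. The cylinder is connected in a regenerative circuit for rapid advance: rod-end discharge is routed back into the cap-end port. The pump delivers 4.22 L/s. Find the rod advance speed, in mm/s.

v ≈ 406 mm/s

In regeneration the rod-end outflow joins the pump flow into the cap end, so the net volume the pump must supply per unit advance equals the rod cross-section area.
Rod cross-section A_rod = π/4 × (115 mm)² = 10390 mm^2
v = Q_pump / A_rod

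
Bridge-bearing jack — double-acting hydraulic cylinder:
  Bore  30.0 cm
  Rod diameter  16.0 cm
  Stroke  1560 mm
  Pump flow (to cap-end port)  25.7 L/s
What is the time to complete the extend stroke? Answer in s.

Cap-side area A_cap = π/4 × (30.0 cm)² = 706.9 cm^2
Swept volume V = A × L; t = V / Q = A·L / Q

t ≈ 4.29 s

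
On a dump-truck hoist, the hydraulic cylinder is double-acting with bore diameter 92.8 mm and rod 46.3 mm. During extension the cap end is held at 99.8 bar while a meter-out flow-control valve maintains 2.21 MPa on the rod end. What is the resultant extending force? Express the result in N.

F ≈ 56300 N

Cap-side area A_cap = π/4 × (92.8 mm)² = 6764 mm^2
Rod-side annular area A_ann = π/4 × (92.8² − 46.3²) = 5080 mm^2
Net thrust = P_cap·A_cap − P_rod·A_ann = 67500 N − 11230 N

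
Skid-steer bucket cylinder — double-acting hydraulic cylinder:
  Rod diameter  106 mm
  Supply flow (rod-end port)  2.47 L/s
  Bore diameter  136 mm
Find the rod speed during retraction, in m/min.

v ≈ 26.0 m/min

Rod-side annular area A_ann = π/4 × (136² − 106²) = 5702 mm^2
Flow into the rod-end port fills the annular volume.
v = Q / A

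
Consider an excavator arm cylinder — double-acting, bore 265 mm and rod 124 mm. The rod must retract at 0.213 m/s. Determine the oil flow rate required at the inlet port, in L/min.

Rod-side annular area A_ann = π/4 × (265² − 124²) = 43080 mm^2
Q = A × v

Q ≈ 551 L/min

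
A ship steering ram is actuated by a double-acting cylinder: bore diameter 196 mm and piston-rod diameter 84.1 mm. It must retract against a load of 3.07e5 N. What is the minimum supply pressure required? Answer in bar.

Rod-side annular area A_ann = π/4 × (196² − 84.1²) = 24620 mm^2
Retraction: pressure acts on the annular area.
P = F / A = 3.07e5 N / A

P ≈ 125 bar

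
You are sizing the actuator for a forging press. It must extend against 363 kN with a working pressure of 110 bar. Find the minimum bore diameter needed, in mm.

Extension force acts on the full piston face: F = P × (π/4)D².
D = √(4F / (πP)) = √(4 × 363 kN / (π × 110 bar))

D ≈ 205 mm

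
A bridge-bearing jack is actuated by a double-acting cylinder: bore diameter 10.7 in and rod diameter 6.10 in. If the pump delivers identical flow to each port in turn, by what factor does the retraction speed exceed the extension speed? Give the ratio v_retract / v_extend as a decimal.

Cap-side area A_cap = π/4 × (10.7 in)² = 89.92 in^2
Rod-side annular area A_ann = π/4 × (10.7² − 6.10²) = 60.70 in^2
For equal Q, v ∝ 1/A, so v_ret/v_ext = A_cap/A_ann.

v_ret/v_ext ≈ 1.48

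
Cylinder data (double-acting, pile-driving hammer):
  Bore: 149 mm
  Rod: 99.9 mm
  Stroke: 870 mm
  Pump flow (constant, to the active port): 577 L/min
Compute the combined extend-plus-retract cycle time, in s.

Cap-side area A_cap = π/4 × (149 mm)² = 17440 mm^2
Rod-side annular area A_ann = π/4 × (149² − 99.9²) = 9598 mm^2
t_ext = A_cap·L/Q = 1.577 s
t_ret = A_ann·L/Q = 0.8683 s
t_cycle = t_ext + t_ret

t ≈ 2.45 s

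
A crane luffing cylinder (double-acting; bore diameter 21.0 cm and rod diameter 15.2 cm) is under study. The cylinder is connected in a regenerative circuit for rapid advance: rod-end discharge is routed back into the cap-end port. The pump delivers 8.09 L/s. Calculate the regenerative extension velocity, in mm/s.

In regeneration the rod-end outflow joins the pump flow into the cap end, so the net volume the pump must supply per unit advance equals the rod cross-section area.
Rod cross-section A_rod = π/4 × (15.2 cm)² = 181.5 cm^2
v = Q_pump / A_rod

v ≈ 446 mm/s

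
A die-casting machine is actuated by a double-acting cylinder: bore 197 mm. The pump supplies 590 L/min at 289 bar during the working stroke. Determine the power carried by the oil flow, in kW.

W ≈ 284 kW

Hydraulic power = P × Q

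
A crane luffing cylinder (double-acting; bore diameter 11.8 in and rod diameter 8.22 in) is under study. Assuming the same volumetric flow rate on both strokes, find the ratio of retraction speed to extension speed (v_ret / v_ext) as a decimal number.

Cap-side area A_cap = π/4 × (11.8 in)² = 109.4 in^2
Rod-side annular area A_ann = π/4 × (11.8² − 8.22²) = 56.29 in^2
For equal Q, v ∝ 1/A, so v_ret/v_ext = A_cap/A_ann.

v_ret/v_ext ≈ 1.94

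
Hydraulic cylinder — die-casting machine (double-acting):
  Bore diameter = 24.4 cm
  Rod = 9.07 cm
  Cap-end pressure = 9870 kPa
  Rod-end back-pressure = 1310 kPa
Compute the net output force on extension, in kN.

F ≈ 409 kN

Cap-side area A_cap = π/4 × (24.4 cm)² = 467.6 cm^2
Rod-side annular area A_ann = π/4 × (24.4² − 9.07²) = 403.0 cm^2
Net thrust = P_cap·A_cap − P_rod·A_ann = 461.5 kN − 52.79 kN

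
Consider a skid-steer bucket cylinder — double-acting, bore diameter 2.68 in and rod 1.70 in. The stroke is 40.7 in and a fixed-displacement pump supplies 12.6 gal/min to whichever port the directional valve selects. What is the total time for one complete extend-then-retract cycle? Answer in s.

Cap-side area A_cap = π/4 × (2.68 in)² = 5.641 in^2
Rod-side annular area A_ann = π/4 × (2.68² − 1.70²) = 3.371 in^2
t_ext = A_cap·L/Q = 4.733 s
t_ret = A_ann·L/Q = 2.828 s
t_cycle = t_ext + t_ret

t ≈ 7.56 s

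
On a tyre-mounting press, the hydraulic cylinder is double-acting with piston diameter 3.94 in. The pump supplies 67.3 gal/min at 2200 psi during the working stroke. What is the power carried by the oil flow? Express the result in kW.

W ≈ 64.4 kW

Hydraulic power = P × Q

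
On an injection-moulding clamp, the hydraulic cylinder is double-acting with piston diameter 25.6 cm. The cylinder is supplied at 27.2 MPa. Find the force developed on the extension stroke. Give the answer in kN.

F ≈ 1400 kN

Cap-side area A_cap = π/4 × (25.6 cm)² = 514.7 cm^2
F = P × A_cap = 27.2 MPa × A_cap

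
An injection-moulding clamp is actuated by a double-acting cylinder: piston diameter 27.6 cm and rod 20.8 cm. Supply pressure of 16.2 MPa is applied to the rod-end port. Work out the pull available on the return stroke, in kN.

F ≈ 419 kN

Rod-side annular area A_ann = π/4 × (27.6² − 20.8²) = 258.5 cm^2
On retraction the pressure acts on the annular area (bore minus rod).
F = P × A_ann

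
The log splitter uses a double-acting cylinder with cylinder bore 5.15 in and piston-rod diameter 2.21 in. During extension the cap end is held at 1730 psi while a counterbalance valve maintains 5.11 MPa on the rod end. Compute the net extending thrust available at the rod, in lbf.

Cap-side area A_cap = π/4 × (5.15 in)² = 20.83 in^2
Rod-side annular area A_ann = π/4 × (5.15² − 2.21²) = 16.99 in^2
Net thrust = P_cap·A_cap − P_rod·A_ann = 36040 lbf − 12600 lbf

F ≈ 23400 lbf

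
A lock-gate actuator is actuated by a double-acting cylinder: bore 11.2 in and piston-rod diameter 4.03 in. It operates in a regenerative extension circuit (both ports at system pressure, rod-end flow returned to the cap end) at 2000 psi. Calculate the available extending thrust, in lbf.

With equal pressure on both faces, forces on the annular region cancel; the net push is pressure × rod cross-section.
Rod cross-section A_rod = π/4 × (4.03 in)² = 12.76 in^2
F = P × A_rod

F ≈ 25500 lbf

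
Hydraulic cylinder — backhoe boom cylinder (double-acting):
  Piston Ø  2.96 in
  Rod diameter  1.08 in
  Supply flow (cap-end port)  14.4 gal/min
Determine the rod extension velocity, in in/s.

Cap-side area A_cap = π/4 × (2.96 in)² = 6.881 in^2
v = Q / A

v ≈ 8.06 in/s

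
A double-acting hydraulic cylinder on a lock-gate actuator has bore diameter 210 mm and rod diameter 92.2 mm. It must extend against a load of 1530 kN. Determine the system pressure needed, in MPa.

P ≈ 44.2 MPa

Cap-side area A_cap = π/4 × (210 mm)² = 34640 mm^2
P = F / A = 1530 kN / A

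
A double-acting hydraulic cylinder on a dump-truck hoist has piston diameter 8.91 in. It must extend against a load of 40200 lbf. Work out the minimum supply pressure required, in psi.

Cap-side area A_cap = π/4 × (8.91 in)² = 62.35 in^2
P = F / A = 40200 lbf / A

P ≈ 645 psi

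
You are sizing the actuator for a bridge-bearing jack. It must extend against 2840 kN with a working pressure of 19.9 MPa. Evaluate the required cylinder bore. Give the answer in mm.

Extension force acts on the full piston face: F = P × (π/4)D².
D = √(4F / (πP)) = √(4 × 2840 kN / (π × 19.9 MPa))

D ≈ 426 mm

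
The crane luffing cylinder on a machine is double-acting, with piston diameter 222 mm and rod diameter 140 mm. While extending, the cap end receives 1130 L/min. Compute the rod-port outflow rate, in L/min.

Q_out ≈ 681 L/min

Cap-side area A_cap = π/4 × (222 mm)² = 38710 mm^2
Rod-side annular area A_ann = π/4 × (222² − 140²) = 23310 mm^2
Piston speed v = Q_in/A_cap; rod-end outflow Q_out = v × A_ann = Q_in × A_ann/A_cap.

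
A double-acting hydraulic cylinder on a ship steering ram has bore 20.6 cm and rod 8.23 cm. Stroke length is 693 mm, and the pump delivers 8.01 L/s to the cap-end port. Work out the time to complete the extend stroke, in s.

t ≈ 2.88 s

Cap-side area A_cap = π/4 × (20.6 cm)² = 333.3 cm^2
Swept volume V = A × L; t = V / Q = A·L / Q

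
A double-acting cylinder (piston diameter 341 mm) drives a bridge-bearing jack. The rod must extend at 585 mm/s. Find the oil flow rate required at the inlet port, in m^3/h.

Cap-side area A_cap = π/4 × (341 mm)² = 91330 mm^2
Q = A × v

Q ≈ 192 m^3/h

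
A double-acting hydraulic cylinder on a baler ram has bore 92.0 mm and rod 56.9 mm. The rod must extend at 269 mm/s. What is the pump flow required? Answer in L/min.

Q ≈ 107 L/min

Cap-side area A_cap = π/4 × (92.0 mm)² = 6648 mm^2
Q = A × v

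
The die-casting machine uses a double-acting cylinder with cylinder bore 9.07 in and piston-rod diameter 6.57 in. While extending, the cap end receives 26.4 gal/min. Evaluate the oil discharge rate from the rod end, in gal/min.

Cap-side area A_cap = π/4 × (9.07 in)² = 64.61 in^2
Rod-side annular area A_ann = π/4 × (9.07² − 6.57²) = 30.71 in^2
Piston speed v = Q_in/A_cap; rod-end outflow Q_out = v × A_ann = Q_in × A_ann/A_cap.

Q_out ≈ 12.5 gal/min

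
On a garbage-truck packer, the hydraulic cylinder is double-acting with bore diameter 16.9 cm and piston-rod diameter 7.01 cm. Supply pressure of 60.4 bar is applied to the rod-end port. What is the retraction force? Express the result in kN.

Rod-side annular area A_ann = π/4 × (16.9² − 7.01²) = 185.7 cm^2
On retraction the pressure acts on the annular area (bore minus rod).
F = P × A_ann

F ≈ 112 kN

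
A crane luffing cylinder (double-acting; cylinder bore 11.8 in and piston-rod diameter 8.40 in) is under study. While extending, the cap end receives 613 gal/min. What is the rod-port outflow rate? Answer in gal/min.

Q_out ≈ 302 gal/min

Cap-side area A_cap = π/4 × (11.8 in)² = 109.4 in^2
Rod-side annular area A_ann = π/4 × (11.8² − 8.40²) = 53.94 in^2
Piston speed v = Q_in/A_cap; rod-end outflow Q_out = v × A_ann = Q_in × A_ann/A_cap.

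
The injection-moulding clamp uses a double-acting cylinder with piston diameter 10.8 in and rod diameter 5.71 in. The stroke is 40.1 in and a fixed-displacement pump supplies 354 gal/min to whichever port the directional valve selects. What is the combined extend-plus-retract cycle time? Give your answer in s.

Cap-side area A_cap = π/4 × (10.8 in)² = 91.61 in^2
Rod-side annular area A_ann = π/4 × (10.8² − 5.71²) = 66.00 in^2
t_ext = A_cap·L/Q = 2.695 s
t_ret = A_ann·L/Q = 1.942 s
t_cycle = t_ext + t_ret

t ≈ 4.64 s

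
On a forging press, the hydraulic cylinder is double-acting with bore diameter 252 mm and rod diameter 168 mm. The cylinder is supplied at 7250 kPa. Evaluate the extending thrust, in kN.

F ≈ 362 kN

Cap-side area A_cap = π/4 × (252 mm)² = 49880 mm^2
F = P × A_cap = 7250 kPa × A_cap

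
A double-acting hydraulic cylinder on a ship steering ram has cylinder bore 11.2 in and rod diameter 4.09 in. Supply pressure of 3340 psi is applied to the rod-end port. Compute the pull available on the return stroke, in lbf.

F ≈ 2.85e5 lbf

Rod-side annular area A_ann = π/4 × (11.2² − 4.09²) = 85.38 in^2
On retraction the pressure acts on the annular area (bore minus rod).
F = P × A_ann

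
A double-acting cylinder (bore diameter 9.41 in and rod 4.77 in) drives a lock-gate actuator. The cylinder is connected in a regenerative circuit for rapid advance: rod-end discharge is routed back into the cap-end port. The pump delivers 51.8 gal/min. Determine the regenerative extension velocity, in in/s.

In regeneration the rod-end outflow joins the pump flow into the cap end, so the net volume the pump must supply per unit advance equals the rod cross-section area.
Rod cross-section A_rod = π/4 × (4.77 in)² = 17.87 in^2
v = Q_pump / A_rod

v ≈ 11.2 in/s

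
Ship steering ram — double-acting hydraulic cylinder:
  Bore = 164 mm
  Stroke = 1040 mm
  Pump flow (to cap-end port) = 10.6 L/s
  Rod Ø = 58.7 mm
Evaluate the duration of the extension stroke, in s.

t ≈ 2.07 s

Cap-side area A_cap = π/4 × (164 mm)² = 21120 mm^2
Swept volume V = A × L; t = V / Q = A·L / Q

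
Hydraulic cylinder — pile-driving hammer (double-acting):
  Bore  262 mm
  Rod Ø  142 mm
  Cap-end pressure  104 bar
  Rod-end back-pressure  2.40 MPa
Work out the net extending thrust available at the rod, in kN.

F ≈ 469 kN

Cap-side area A_cap = π/4 × (262 mm)² = 53910 mm^2
Rod-side annular area A_ann = π/4 × (262² − 142²) = 38080 mm^2
Net thrust = P_cap·A_cap − P_rod·A_ann = 560.7 kN − 91.38 kN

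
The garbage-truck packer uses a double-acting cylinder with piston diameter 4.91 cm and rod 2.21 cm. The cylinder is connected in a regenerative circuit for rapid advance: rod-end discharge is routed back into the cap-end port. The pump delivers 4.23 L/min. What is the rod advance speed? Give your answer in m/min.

In regeneration the rod-end outflow joins the pump flow into the cap end, so the net volume the pump must supply per unit advance equals the rod cross-section area.
Rod cross-section A_rod = π/4 × (2.21 cm)² = 3.836 cm^2
v = Q_pump / A_rod

v ≈ 11.0 m/min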